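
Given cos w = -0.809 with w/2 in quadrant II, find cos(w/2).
cos(w/2) = ±√((1 + cos w)/2); negative since w/2 ∈ QII, so cos(w/2) = -0.309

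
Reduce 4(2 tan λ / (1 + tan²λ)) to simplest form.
4(2 tan λ / (1 + tan²λ)) = 4(sin(2λ)) (using Double angle)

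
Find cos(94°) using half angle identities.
cos(94°) = -√((1 + cos 188°)/2) = -0.06976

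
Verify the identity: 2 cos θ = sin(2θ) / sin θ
RHS = 2 sin θ cos θ / sin θ = 2 cos θ = LHS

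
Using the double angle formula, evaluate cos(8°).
cos(8°) = cos²4° - sin²4° = 0.9903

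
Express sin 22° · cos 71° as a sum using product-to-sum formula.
sin 22° cos 71° = (1/2)[sin(22°+71°) + sin(22°-71°)]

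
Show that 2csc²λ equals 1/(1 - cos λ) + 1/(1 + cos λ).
RHS = [(1 + cos λ) + (1 - cos λ)] / [(1 - cos λ)(1 + cos λ)] = 2/(1 - cos²λ) = 2/sin²λ = 2csc²λ = LHS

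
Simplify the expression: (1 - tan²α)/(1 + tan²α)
(1 - tan²α)/(1 + tan²α) = cos(2α) (using Double angle)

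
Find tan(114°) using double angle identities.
tan(114°) = 2 tan 57° / (1 - tan²57°) = -2.246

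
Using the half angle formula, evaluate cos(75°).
cos(75°) = √((1 + cos 150°)/2) = (√6-√2)/4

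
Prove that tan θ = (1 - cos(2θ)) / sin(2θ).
RHS = 2sin²θ / (2 sin θ cos θ) = sin θ/cos θ = tan θ = LHS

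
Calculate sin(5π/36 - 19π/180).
sin(5π/36 - 19π/180) = sin 5π/36 cos 19π/180 - cos 5π/36 sin 19π/180 = 0.1045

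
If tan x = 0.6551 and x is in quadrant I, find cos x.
cos x = 0.8365 (using tan²x + 1 = sec²x)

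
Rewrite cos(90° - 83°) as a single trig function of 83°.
cos(90° - 83°) = sin(83°)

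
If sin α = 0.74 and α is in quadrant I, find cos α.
cos α = 0.6726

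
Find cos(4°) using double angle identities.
cos(4°) = cos²2° - sin²2° = 0.9976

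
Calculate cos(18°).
cos(18°) = 0.9511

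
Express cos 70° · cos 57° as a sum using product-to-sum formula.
cos 70° cos 57° = (1/2)[cos(70°-57°) + cos(70°+57°)]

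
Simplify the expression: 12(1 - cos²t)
12(1 - cos²t) = 12(sin²t) (using Pythagorean identity)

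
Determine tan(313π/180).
tan(313π/180) = -1.072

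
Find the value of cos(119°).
cos(119°) = -0.4848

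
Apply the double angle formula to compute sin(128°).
sin(128°) = 2 sin 64° cos 64° = 0.788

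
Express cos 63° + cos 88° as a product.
cos 63° + cos 88° = 2 cos(75.5°) cos(-12.5°)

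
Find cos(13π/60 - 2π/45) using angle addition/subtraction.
cos(13π/60 - 2π/45) = cos 13π/60 cos 2π/45 + sin 13π/60 sin 2π/45 = 0.8572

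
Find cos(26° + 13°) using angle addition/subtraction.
cos(26° + 13°) = cos 26° cos 13° - sin 26° sin 13° = 0.7771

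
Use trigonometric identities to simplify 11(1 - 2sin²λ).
11(1 - 2sin²λ) = 11(cos(2λ)) (using Double angle)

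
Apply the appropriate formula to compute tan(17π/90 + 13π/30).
tan(17π/90 + 13π/30) = (tan 17π/90 + tan 13π/30)/(1 - tan 17π/90 tan 13π/30) = -2.475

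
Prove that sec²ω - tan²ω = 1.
LHS = 1/cos²ω - sin²ω/cos²ω = (1 - sin²ω)/cos²ω = cos²ω/cos²ω = 1 = RHS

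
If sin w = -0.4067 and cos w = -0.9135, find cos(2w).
cos(2w) = cos²w - sin²w = 0.6691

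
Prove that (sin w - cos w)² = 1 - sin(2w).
LHS = sin²w - 2 sin w cos w + cos²w = (sin²w + cos²w) - 2 sin w cos w = 1 - sin(2w) = RHS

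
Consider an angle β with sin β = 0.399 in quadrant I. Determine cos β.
cos β = √(1 - sin²β) = 0.917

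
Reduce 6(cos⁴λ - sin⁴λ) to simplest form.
6(cos⁴λ - sin⁴λ) = 6(cos(2λ)) (using Factoring + double angle)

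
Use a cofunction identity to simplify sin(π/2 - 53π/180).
sin(π/2 - 53π/180) = cos(53π/180)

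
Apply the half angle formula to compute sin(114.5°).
sin(114.5°) = √((1 - cos 229°)/2) = 0.91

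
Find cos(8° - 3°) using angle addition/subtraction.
cos(8° - 3°) = cos 8° cos 3° + sin 8° sin 3° = 0.9962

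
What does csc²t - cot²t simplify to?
csc²t - cot²t = 1 (using Pythagorean identity)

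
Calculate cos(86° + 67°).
cos(86° + 67°) = cos 86° cos 67° - sin 86° sin 67° = -0.891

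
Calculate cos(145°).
cos(145°) = -0.8192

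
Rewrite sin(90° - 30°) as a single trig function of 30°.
sin(90° - 30°) = cos(30°)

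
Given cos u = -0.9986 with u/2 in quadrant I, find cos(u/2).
cos(u/2) = ±√((1 + cos u)/2); positive since u/2 ∈ QI, so cos(u/2) = 0.02646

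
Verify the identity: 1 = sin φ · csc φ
RHS = sin φ · (1/sin φ) = 1 = LHS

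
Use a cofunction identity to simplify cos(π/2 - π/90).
cos(π/2 - π/90) = sin(π/90)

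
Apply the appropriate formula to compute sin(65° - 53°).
sin(65° - 53°) = sin 65° cos 53° - cos 65° sin 53° = 0.2079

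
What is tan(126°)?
tan(126°) = -1.376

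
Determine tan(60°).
tan(60°) = √3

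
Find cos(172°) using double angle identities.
cos(172°) = cos²86° - sin²86° = -0.9903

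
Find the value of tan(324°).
tan(324°) = -0.7265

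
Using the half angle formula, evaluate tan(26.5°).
tan(26.5°) = sin 53° / (1 + cos 53°) = 0.4986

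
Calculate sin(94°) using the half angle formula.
sin(94°) = √((1 - cos 188°)/2) = 0.9976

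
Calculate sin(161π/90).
sin(161π/90) = -0.6157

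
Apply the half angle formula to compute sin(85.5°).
sin(85.5°) = √((1 - cos 171°)/2) = 0.9969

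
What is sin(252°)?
sin(252°) = -0.9511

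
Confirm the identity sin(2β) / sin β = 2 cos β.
LHS = 2 sin β cos β / sin β = 2 cos β = RHS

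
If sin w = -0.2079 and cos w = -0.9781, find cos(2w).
cos(2w) = cos²w - sin²w = 0.9135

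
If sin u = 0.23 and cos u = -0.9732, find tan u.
tan u = sin u / cos u = -0.2363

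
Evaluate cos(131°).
cos(131°) = -0.6561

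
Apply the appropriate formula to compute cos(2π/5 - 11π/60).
cos(2π/5 - 11π/60) = cos 2π/5 cos 11π/60 + sin 2π/5 sin 11π/60 = 0.7771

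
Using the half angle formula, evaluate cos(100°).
cos(100°) = -√((1 + cos 200°)/2) = -0.1736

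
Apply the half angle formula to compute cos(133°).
cos(133°) = -√((1 + cos 266°)/2) = -0.682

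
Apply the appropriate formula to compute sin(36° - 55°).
sin(36° - 55°) = sin 36° cos 55° - cos 36° sin 55° = -0.3256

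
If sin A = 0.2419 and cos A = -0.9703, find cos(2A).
cos(2A) = cos²A - sin²A = 0.883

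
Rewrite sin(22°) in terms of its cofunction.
sin(22°) = cos(90° - 22°) = cos(68°)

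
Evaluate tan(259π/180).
tan(259π/180) = 5.145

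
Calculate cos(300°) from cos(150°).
cos(300°) = cos²150° - sin²150° = 1/2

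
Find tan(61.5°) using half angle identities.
tan(61.5°) = sin 123° / (1 + cos 123°) = 1.842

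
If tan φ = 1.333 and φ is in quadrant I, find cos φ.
cos φ = 0.6001 (using tan²φ + 1 = sec²φ)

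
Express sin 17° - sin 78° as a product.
sin 17° - sin 78° = 2 cos(47.5°) sin(-30.5°)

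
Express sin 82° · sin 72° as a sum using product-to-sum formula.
sin 82° sin 72° = (1/2)[cos(82°-72°) - cos(82°+72°)]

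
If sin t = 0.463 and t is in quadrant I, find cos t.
cos t = 0.8864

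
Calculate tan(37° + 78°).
tan(37° + 78°) = (tan 37° + tan 78°)/(1 - tan 37° tan 78°) = -2.145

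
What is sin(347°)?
sin(347°) = -0.225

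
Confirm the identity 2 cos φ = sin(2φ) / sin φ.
RHS = 2 sin φ cos φ / sin φ = 2 cos φ = LHS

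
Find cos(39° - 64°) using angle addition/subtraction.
cos(39° - 64°) = cos 39° cos 64° + sin 39° sin 64° = 0.9063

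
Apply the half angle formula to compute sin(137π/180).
sin(137π/180) = √((1 - cos 137π/90)/2) = 0.682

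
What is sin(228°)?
sin(228°) = -0.7431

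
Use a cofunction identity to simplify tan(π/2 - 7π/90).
tan(π/2 - 7π/90) = cot(7π/90)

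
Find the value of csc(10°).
csc(10°) = 5.759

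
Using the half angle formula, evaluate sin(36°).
sin(36°) = √((1 - cos 72°)/2) = 0.5878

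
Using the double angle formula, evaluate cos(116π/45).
cos(116π/45) = cos²58π/45 - sin²58π/45 = -0.2419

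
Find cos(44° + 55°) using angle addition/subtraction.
cos(44° + 55°) = cos 44° cos 55° - sin 44° sin 55° = -0.1564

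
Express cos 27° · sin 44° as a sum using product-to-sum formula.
cos 27° sin 44° = (1/2)[sin(27°+44°) - sin(27°-44°)]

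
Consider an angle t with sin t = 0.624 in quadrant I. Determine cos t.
cos t = √(1 - sin²t) = 0.7814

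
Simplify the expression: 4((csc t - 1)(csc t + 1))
4((csc t - 1)(csc t + 1)) = 4(cot²t) (using Diff. of squares)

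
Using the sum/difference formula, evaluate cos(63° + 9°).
cos(63° + 9°) = cos 63° cos 9° - sin 63° sin 9° = 0.309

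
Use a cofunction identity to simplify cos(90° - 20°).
cos(90° - 20°) = sin(20°)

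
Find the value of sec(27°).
sec(27°) = 1.122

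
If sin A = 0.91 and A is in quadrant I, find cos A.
cos A = 0.4146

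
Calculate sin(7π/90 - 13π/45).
sin(7π/90 - 13π/45) = sin 7π/90 cos 13π/45 - cos 7π/90 sin 13π/45 = -0.6157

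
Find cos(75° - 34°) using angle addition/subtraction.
cos(75° - 34°) = cos 75° cos 34° + sin 75° sin 34° = 0.7547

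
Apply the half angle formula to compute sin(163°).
sin(163°) = √((1 - cos 326°)/2) = 0.2924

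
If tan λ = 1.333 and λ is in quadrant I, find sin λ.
sin λ = 0.7999 (using tan²λ + 1 = sec²λ)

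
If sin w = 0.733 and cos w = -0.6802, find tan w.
tan w = sin w / cos w = -1.078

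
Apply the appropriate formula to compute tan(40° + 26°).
tan(40° + 26°) = (tan 40° + tan 26°)/(1 - tan 40° tan 26°) = 2.246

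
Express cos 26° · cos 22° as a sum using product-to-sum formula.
cos 26° cos 22° = (1/2)[cos(26°-22°) + cos(26°+22°)]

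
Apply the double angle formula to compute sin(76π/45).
sin(76π/45) = 2 sin 38π/45 cos 38π/45 = -0.829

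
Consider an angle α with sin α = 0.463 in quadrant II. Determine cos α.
cos α = ±√(1 - sin²α) = -0.8864 (negative in QII)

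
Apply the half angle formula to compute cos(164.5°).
cos(164.5°) = -√((1 + cos 329°)/2) = -0.9636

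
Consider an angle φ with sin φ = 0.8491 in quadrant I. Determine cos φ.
cos φ = √(1 - sin²φ) = 0.5282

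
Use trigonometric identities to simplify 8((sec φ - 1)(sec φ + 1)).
8((sec φ - 1)(sec φ + 1)) = 8(tan²φ) (using Diff. of squares)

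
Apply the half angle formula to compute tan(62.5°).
tan(62.5°) = sin 125° / (1 + cos 125°) = 1.921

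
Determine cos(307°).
cos(307°) = 0.6018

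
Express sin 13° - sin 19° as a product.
sin 13° - sin 19° = 2 cos(16°) sin(-3°)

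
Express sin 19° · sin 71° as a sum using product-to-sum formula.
sin 19° sin 71° = (1/2)[cos(19°-71°) - cos(19°+71°)]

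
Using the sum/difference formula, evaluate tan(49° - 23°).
tan(49° - 23°) = (tan 49° - tan 23°)/(1 + tan 49° tan 23°) = 0.4877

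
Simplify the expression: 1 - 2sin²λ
1 - 2sin²λ = cos(2λ) (using Double angle)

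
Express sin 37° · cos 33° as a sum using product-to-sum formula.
sin 37° cos 33° = (1/2)[sin(37°+33°) + sin(37°-33°)]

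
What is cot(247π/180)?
cot(247π/180) = 0.4245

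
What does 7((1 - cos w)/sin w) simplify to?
7((1 - cos w)/sin w) = 7(tan(w/2)) (using Half angle)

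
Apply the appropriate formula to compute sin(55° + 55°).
sin(55° + 55°) = sin 55° cos 55° + cos 55° sin 55° = 0.9397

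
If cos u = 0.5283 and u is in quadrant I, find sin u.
sin u = 0.8491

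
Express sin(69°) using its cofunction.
sin(69°) = cos(90° - 69°) = cos(21°)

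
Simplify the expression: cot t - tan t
cot t - tan t = 2 cot(2t) (using Double angle)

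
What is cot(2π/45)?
cot(2π/45) = 7.115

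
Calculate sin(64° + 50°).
sin(64° + 50°) = sin 64° cos 50° + cos 64° sin 50° = 0.9135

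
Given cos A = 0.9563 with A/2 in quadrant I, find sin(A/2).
sin(A/2) = ±√((1 - cos A)/2); positive since A/2 ∈ QI, so sin(A/2) = 0.1478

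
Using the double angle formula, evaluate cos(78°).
cos(78°) = cos²39° - sin²39° = 0.2079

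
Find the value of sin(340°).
sin(340°) = -0.342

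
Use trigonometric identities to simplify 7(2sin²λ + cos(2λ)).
7(2sin²λ + cos(2λ)) = 7 (using Double angle)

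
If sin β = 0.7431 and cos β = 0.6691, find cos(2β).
cos(2β) = cos²β - sin²β = -0.1045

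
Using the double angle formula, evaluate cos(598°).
cos(598°) = cos²299° - sin²299° = -0.5299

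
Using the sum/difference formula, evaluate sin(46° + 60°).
sin(46° + 60°) = sin 46° cos 60° + cos 46° sin 60° = 0.9613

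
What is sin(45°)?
sin(45°) = √2/2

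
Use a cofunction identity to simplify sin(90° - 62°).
sin(90° - 62°) = cos(62°)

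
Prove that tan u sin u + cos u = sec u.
LHS = sin²u/cos u + cos u = (sin²u + cos²u)/cos u = 1/cos u = sec u = RHS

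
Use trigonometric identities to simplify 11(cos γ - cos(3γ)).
11(cos γ - cos(3γ)) = 11(2 sin(2γ) sin γ) (using Sum-to-product)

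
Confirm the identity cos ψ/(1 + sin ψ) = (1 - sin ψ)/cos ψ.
RHS = (1 - sin ψ)(1 + sin ψ) / (cos ψ(1 + sin ψ)) = (1 - sin²ψ) / (cos ψ(1 + sin ψ)) = cos²ψ / (cos ψ(1 + sin ψ)) = cos ψ/(1 + sin ψ) = LHS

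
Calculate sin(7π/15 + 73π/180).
sin(7π/15 + 73π/180) = sin 7π/15 cos 73π/180 + cos 7π/15 sin 73π/180 = 0.3907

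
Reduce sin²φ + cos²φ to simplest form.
sin²φ + cos²φ = 1 (using Pythagorean identity)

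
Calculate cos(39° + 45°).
cos(39° + 45°) = cos 39° cos 45° - sin 39° sin 45° = 0.1045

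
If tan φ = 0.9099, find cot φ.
cot φ = 1/tan φ = 1.099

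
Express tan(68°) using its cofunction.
tan(68°) = cot(90° - 68°) = cot(22°)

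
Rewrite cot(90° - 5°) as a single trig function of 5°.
cot(90° - 5°) = tan(5°)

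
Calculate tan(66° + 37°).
tan(66° + 37°) = (tan 66° + tan 37°)/(1 - tan 66° tan 37°) = -4.331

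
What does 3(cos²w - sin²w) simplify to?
3(cos²w - sin²w) = 3(cos(2w)) (using Double angle)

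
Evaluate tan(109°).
tan(109°) = -2.904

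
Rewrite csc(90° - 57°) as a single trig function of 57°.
csc(90° - 57°) = sec(57°)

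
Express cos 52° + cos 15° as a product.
cos 52° + cos 15° = 2 cos(33.5°) cos(18.5°)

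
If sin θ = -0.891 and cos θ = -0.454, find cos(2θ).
cos(2θ) = cos²θ - sin²θ = -0.5878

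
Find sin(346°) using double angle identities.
sin(346°) = 2 sin 173° cos 173° = -0.2419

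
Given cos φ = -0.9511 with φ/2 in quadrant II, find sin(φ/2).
sin(φ/2) = ±√((1 - cos φ)/2); positive since φ/2 ∈ QII, so sin(φ/2) = 0.9877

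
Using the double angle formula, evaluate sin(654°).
sin(654°) = 2 sin 327° cos 327° = -0.9135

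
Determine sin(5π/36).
sin(5π/36) = 0.4226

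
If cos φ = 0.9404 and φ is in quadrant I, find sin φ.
sin φ = 0.3401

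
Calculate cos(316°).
cos(316°) = 0.7193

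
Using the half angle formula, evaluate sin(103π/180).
sin(103π/180) = √((1 - cos 103π/90)/2) = 0.9744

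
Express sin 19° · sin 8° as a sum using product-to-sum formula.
sin 19° sin 8° = (1/2)[cos(19°-8°) - cos(19°+8°)]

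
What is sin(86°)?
sin(86°) = 0.9976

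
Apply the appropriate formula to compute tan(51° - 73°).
tan(51° - 73°) = (tan 51° - tan 73°)/(1 + tan 51° tan 73°) = -0.404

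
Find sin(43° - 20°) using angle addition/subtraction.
sin(43° - 20°) = sin 43° cos 20° - cos 43° sin 20° = 0.3907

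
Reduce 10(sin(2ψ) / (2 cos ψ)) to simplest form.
10(sin(2ψ) / (2 cos ψ)) = 10(sin ψ) (using Double angle)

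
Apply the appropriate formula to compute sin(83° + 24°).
sin(83° + 24°) = sin 83° cos 24° + cos 83° sin 24° = 0.9563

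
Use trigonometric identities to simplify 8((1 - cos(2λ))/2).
8((1 - cos(2λ))/2) = 8(sin²λ) (using Power reduction)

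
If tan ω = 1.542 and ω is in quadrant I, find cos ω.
cos ω = 0.5441 (using tan²ω + 1 = sec²ω)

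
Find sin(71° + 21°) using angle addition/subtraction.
sin(71° + 21°) = sin 71° cos 21° + cos 71° sin 21° = 0.9994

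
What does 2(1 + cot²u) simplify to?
2(1 + cot²u) = 2(csc²u) (using Pythagorean identity)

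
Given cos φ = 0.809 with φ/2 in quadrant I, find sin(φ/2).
sin(φ/2) = ±√((1 - cos φ)/2); positive since φ/2 ∈ QI, so sin(φ/2) = 0.309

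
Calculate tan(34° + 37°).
tan(34° + 37°) = (tan 34° + tan 37°)/(1 - tan 34° tan 37°) = 2.904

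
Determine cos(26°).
cos(26°) = 0.8988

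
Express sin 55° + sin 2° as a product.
sin 55° + sin 2° = 2 sin(28.5°) cos(26.5°)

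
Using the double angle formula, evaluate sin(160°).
sin(160°) = 2 sin 80° cos 80° = 0.342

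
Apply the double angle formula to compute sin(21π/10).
sin(21π/10) = 2 sin 21π/20 cos 21π/20 = 0.309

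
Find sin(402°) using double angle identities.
sin(402°) = 2 sin 201° cos 201° = 0.6691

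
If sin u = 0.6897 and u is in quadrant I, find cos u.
cos u = 0.7241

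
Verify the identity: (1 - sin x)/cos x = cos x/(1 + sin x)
LHS = (1 - sin x)(1 + sin x) / (cos x(1 + sin x)) = (1 - sin²x) / (cos x(1 + sin x)) = cos²x / (cos x(1 + sin x)) = cos x/(1 + sin x) = RHS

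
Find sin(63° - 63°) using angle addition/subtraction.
sin(63° - 63°) = sin 63° cos 63° - cos 63° sin 63° = 0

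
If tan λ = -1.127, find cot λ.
cot λ = 1/tan λ = -0.8873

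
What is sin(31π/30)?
sin(31π/30) = -0.1045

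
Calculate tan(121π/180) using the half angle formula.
tan(121π/180) = sin 121π/90 / (1 + cos 121π/90) = -1.664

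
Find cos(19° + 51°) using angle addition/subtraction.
cos(19° + 51°) = cos 19° cos 51° - sin 19° sin 51° = 0.342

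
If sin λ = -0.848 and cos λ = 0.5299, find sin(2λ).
sin(2λ) = 2 sin λ cos λ = -0.8987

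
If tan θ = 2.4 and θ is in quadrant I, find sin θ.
sin θ = 0.9231 (using tan²θ + 1 = sec²θ)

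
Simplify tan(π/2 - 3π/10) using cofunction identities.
tan(π/2 - 3π/10) = cot(3π/10)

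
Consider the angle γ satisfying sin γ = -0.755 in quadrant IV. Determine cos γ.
cos γ = √(1 - sin²γ) = 0.6557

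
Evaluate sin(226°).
sin(226°) = -0.7193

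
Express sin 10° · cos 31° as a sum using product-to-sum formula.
sin 10° cos 31° = (1/2)[sin(10°+31°) + sin(10°-31°)]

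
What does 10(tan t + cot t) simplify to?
10(tan t + cot t) = 10(sec t csc t) (using Quotient identities)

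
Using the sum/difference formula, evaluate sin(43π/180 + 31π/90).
sin(43π/180 + 31π/90) = sin 43π/180 cos 31π/90 + cos 43π/180 sin 31π/90 = (√6+√2)/4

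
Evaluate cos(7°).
cos(7°) = 0.9925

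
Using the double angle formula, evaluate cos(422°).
cos(422°) = cos²211° - sin²211° = 0.4695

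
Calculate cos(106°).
cos(106°) = -0.2756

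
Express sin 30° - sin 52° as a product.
sin 30° - sin 52° = 2 cos(41°) sin(-11°)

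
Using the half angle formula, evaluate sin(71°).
sin(71°) = √((1 - cos 142°)/2) = 0.9455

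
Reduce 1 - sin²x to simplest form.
1 - sin²x = cos²x (using Pythagorean identity)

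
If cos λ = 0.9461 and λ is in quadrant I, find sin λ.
sin λ = 0.3239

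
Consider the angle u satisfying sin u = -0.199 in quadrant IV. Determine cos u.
cos u = √(1 - sin²u) = 0.98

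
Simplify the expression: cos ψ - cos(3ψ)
cos ψ - cos(3ψ) = 2 sin(2ψ) sin ψ (using Sum-to-product)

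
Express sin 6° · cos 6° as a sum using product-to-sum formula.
sin 6° cos 6° = (1/2)[sin(6°+6°) + sin(6°-6°)]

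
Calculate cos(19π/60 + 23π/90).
cos(19π/60 + 23π/90) = cos 19π/60 cos 23π/90 - sin 19π/60 sin 23π/90 = -0.225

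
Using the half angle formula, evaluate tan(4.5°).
tan(4.5°) = sin 9° / (1 + cos 9°) = 0.0787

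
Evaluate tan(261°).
tan(261°) = 6.314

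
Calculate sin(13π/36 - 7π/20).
sin(13π/36 - 7π/20) = sin 13π/36 cos 7π/20 - cos 13π/36 sin 7π/20 = 0.0349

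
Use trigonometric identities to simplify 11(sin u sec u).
11(sin u sec u) = 11(tan u) (using Reciprocal + quotient)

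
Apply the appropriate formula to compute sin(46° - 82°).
sin(46° - 82°) = sin 46° cos 82° - cos 46° sin 82° = -0.5878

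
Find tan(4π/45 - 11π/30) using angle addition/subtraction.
tan(4π/45 - 11π/30) = (tan 4π/45 - tan 11π/30)/(1 + tan 4π/45 tan 11π/30) = -1.192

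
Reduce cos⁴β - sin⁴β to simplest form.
cos⁴β - sin⁴β = cos(2β) (using Factoring + double angle)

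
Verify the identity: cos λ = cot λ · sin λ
RHS = (cos λ/sin λ) · sin λ = cos λ = LHS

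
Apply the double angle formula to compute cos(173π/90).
cos(173π/90) = cos²173π/180 - sin²173π/180 = 0.9703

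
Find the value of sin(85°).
sin(85°) = 0.9962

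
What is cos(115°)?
cos(115°) = -0.4226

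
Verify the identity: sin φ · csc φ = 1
LHS = sin φ · (1/sin φ) = 1 = RHS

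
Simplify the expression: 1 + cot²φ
1 + cot²φ = csc²φ (using Pythagorean identity)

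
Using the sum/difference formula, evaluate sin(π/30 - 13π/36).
sin(π/30 - 13π/36) = sin π/30 cos 13π/36 - cos π/30 sin 13π/36 = -0.8572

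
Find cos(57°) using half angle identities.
cos(57°) = √((1 + cos 114°)/2) = 0.5446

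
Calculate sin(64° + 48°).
sin(64° + 48°) = sin 64° cos 48° + cos 64° sin 48° = 0.9272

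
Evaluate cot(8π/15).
cot(8π/15) = -0.1051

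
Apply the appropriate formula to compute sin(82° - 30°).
sin(82° - 30°) = sin 82° cos 30° - cos 82° sin 30° = 0.788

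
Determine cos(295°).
cos(295°) = 0.4226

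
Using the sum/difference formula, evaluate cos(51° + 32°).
cos(51° + 32°) = cos 51° cos 32° - sin 51° sin 32° = 0.1219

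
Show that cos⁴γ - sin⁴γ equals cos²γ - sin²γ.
LHS = (cos²γ - sin²γ)(cos²γ + sin²γ) = (cos²γ - sin²γ) · 1 = cos²γ - sin²γ = RHS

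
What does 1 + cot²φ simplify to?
1 + cot²φ = csc²φ (using Pythagorean identity)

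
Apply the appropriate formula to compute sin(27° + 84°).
sin(27° + 84°) = sin 27° cos 84° + cos 27° sin 84° = 0.9336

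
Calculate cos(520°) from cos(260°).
cos(520°) = cos²260° - sin²260° = -0.9397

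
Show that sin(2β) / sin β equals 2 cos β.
LHS = 2 sin β cos β / sin β = 2 cos β = RHS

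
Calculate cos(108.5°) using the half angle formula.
cos(108.5°) = -√((1 + cos 217°)/2) = -0.3173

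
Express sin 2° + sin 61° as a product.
sin 2° + sin 61° = 2 sin(31.5°) cos(-29.5°)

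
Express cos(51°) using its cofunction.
cos(51°) = sin(90° - 51°) = sin(39°)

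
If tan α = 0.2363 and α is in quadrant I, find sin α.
sin α = 0.23 (using tan²α + 1 = sec²α)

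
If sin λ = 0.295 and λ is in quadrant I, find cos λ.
cos λ = 0.9555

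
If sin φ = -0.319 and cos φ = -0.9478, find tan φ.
tan φ = sin φ / cos φ = 0.3366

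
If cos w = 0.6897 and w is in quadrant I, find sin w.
sin w = 0.7241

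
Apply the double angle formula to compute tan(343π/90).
tan(343π/90) = 2 tan 343π/180 / (1 - tan²343π/180) = -0.6745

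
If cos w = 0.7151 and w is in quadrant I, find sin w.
sin w = 0.699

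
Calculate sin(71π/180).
sin(71π/180) = 0.9455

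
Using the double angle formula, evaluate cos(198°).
cos(198°) = cos²99° - sin²99° = -0.9511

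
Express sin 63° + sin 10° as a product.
sin 63° + sin 10° = 2 sin(36.5°) cos(26.5°)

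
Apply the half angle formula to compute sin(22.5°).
sin(22.5°) = √((1 - cos 45°)/2) = √(2-√2)/2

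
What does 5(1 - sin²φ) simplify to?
5(1 - sin²φ) = 5(cos²φ) (using Pythagorean identity)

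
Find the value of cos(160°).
cos(160°) = -0.9397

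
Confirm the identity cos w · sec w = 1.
LHS = cos w · (1/cos w) = 1 = RHS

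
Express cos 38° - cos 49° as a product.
cos 38° - cos 49° = -2 sin(43.5°) sin(-5.5°)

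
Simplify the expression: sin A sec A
sin A sec A = tan A (using Reciprocal + quotient)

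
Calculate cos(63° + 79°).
cos(63° + 79°) = cos 63° cos 79° - sin 63° sin 79° = -0.788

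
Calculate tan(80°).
tan(80°) = 5.671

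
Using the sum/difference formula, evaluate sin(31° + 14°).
sin(31° + 14°) = sin 31° cos 14° + cos 31° sin 14° = √2/2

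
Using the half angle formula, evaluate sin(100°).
sin(100°) = √((1 - cos 200°)/2) = 0.9848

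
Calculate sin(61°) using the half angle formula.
sin(61°) = √((1 - cos 122°)/2) = 0.8746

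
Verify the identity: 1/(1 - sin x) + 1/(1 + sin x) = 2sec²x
LHS = [(1 + sin x) + (1 - sin x)] / [(1 - sin x)(1 + sin x)] = 2/(1 - sin²x) = 2/cos²x = 2sec²x = RHS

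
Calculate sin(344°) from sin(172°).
sin(344°) = 2 sin 172° cos 172° = -0.2756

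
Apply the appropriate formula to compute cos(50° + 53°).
cos(50° + 53°) = cos 50° cos 53° - sin 50° sin 53° = -0.225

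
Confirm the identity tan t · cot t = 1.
LHS = (sin t/cos t) · (cos t/sin t) = 1 = RHS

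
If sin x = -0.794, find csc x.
csc x = 1/sin x = -1.259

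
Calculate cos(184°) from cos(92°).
cos(184°) = cos²92° - sin²92° = -0.9976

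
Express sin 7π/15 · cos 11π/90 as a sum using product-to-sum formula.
sin 7π/15 cos 11π/90 = (1/2)[sin(7π/15+11π/90) + sin(7π/15-11π/90)]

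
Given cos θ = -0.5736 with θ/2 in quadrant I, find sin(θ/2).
sin(θ/2) = ±√((1 - cos θ)/2); positive since θ/2 ∈ QI, so sin(θ/2) = 0.887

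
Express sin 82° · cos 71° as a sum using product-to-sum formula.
sin 82° cos 71° = (1/2)[sin(82°+71°) + sin(82°-71°)]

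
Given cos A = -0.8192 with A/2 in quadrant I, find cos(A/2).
cos(A/2) = ±√((1 + cos A)/2); positive since A/2 ∈ QI, so cos(A/2) = 0.3007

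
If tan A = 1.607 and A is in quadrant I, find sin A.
sin A = 0.849 (using tan²A + 1 = sec²A)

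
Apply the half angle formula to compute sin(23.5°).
sin(23.5°) = √((1 - cos 47°)/2) = 0.3987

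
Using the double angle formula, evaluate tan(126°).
tan(126°) = 2 tan 63° / (1 - tan²63°) = -1.376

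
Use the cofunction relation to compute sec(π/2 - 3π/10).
sec(π/2 - 3π/10) = csc(3π/10) = 1.236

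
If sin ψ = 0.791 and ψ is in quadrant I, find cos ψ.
cos ψ = 0.6118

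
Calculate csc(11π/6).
csc(11π/6) = -2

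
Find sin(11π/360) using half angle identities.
sin(11π/360) = √((1 - cos 11π/180)/2) = 0.09585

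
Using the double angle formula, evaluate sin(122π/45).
sin(122π/45) = 2 sin 61π/45 cos 61π/45 = 0.788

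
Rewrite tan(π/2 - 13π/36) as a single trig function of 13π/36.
tan(π/2 - 13π/36) = cot(13π/36)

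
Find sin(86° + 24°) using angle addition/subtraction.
sin(86° + 24°) = sin 86° cos 24° + cos 86° sin 24° = 0.9397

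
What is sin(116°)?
sin(116°) = 0.8988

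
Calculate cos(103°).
cos(103°) = -0.225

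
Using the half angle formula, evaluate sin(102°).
sin(102°) = √((1 - cos 204°)/2) = 0.9781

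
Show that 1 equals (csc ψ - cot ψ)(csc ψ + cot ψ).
RHS = csc²ψ - cot²ψ = (1 + cot²ψ) - cot²ψ = 1 = LHS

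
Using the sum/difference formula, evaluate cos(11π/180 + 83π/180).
cos(11π/180 + 83π/180) = cos 11π/180 cos 83π/180 - sin 11π/180 sin 83π/180 = -0.06976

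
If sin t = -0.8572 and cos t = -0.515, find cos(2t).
cos(2t) = cos²t - sin²t = -0.4696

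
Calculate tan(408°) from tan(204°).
tan(408°) = 2 tan 204° / (1 - tan²204°) = 1.111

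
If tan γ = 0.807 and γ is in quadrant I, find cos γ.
cos γ = 0.7782 (using tan²γ + 1 = sec²γ)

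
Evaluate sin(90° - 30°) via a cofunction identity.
sin(90° - 30°) = cos(30°) = √3/2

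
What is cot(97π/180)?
cot(97π/180) = -0.1228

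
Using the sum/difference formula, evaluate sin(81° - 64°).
sin(81° - 64°) = sin 81° cos 64° - cos 81° sin 64° = 0.2924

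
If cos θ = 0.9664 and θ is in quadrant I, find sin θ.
sin θ = 0.257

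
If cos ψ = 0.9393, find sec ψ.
sec ψ = 1/cos ψ = 1.065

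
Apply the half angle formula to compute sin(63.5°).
sin(63.5°) = √((1 - cos 127°)/2) = 0.8949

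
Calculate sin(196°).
sin(196°) = -0.2756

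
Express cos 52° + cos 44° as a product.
cos 52° + cos 44° = 2 cos(48°) cos(4°)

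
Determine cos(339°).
cos(339°) = 0.9336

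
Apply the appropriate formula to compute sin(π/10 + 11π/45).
sin(π/10 + 11π/45) = sin π/10 cos 11π/45 + cos π/10 sin 11π/45 = 0.8829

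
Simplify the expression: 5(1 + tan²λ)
5(1 + tan²λ) = 5(sec²λ) (using Pythagorean identity)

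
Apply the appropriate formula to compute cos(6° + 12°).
cos(6° + 12°) = cos 6° cos 12° - sin 6° sin 12° = 0.9511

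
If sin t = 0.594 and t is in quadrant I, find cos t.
cos t = 0.8045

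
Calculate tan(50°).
tan(50°) = 1.192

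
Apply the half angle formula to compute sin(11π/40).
sin(11π/40) = √((1 - cos 11π/20)/2) = 0.7604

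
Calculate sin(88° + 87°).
sin(88° + 87°) = sin 88° cos 87° + cos 88° sin 87° = 0.08716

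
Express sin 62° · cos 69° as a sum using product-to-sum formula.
sin 62° cos 69° = (1/2)[sin(62°+69°) + sin(62°-69°)]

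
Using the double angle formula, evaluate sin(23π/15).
sin(23π/15) = 2 sin 23π/30 cos 23π/30 = -0.9945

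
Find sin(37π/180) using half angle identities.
sin(37π/180) = √((1 - cos 37π/90)/2) = 0.6018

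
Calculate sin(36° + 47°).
sin(36° + 47°) = sin 36° cos 47° + cos 36° sin 47° = 0.9925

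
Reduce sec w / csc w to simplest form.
sec w / csc w = tan w (using Reciprocal identities)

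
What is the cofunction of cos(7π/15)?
cos(7π/15) = sin(π/2 - 7π/15) = sin(π/30)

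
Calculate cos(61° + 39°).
cos(61° + 39°) = cos 61° cos 39° - sin 61° sin 39° = -0.1736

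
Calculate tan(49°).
tan(49°) = 1.15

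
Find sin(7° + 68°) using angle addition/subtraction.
sin(7° + 68°) = sin 7° cos 68° + cos 7° sin 68° = (√6+√2)/4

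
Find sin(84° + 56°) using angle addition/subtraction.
sin(84° + 56°) = sin 84° cos 56° + cos 84° sin 56° = 0.6428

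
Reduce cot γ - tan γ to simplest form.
cot γ - tan γ = 2 cot(2γ) (using Double angle)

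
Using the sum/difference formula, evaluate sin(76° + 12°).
sin(76° + 12°) = sin 76° cos 12° + cos 76° sin 12° = 0.9994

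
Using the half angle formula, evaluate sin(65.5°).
sin(65.5°) = √((1 - cos 131°)/2) = 0.91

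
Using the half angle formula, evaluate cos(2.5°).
cos(2.5°) = √((1 + cos 5°)/2) = 0.999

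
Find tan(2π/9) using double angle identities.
tan(2π/9) = 2 tan π/9 / (1 - tan²π/9) = 0.8391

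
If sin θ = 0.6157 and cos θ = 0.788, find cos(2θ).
cos(2θ) = cos²θ - sin²θ = 0.2419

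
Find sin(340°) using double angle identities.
sin(340°) = 2 sin 170° cos 170° = -0.342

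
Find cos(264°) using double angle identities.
cos(264°) = cos²132° - sin²132° = -0.1045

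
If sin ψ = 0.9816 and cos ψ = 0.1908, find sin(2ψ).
sin(2ψ) = 2 sin ψ cos ψ = 0.3746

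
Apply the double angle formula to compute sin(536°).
sin(536°) = 2 sin 268° cos 268° = 0.06976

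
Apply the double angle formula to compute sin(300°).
sin(300°) = 2 sin 150° cos 150° = -√3/2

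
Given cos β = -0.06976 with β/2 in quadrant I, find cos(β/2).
cos(β/2) = ±√((1 + cos β)/2); positive since β/2 ∈ QI, so cos(β/2) = 0.682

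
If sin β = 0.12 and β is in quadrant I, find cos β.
cos β = 0.9928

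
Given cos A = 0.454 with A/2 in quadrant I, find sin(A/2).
sin(A/2) = ±√((1 - cos A)/2); positive since A/2 ∈ QI, so sin(A/2) = 0.5225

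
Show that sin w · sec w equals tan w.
LHS = sin w · (1/cos w) = sin w/cos w = tan w = RHS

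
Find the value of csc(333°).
csc(333°) = -2.203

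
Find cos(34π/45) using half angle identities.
cos(34π/45) = -√((1 + cos 68π/45)/2) = -0.7193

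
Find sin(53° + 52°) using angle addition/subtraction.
sin(53° + 52°) = sin 53° cos 52° + cos 53° sin 52° = (√6+√2)/4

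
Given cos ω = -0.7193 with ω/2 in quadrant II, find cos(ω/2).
cos(ω/2) = ±√((1 + cos ω)/2); negative since ω/2 ∈ QII, so cos(ω/2) = -0.3746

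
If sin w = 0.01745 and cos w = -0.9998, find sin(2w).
sin(2w) = 2 sin w cos w = -0.03489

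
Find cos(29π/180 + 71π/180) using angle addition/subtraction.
cos(29π/180 + 71π/180) = cos 29π/180 cos 71π/180 - sin 29π/180 sin 71π/180 = -0.1736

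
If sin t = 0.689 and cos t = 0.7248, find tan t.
tan t = sin t / cos t = 0.9506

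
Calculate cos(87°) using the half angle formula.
cos(87°) = √((1 + cos 174°)/2) = 0.05234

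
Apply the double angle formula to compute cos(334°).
cos(334°) = cos²167° - sin²167° = 0.8988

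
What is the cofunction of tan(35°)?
tan(35°) = cot(90° - 35°) = cot(55°)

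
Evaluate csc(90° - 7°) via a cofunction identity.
csc(90° - 7°) = sec(7°) = 1.008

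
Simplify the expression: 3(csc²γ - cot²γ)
3(csc²γ - cot²γ) = 3 (using Pythagorean identity)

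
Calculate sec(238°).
sec(238°) = -1.887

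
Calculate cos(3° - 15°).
cos(3° - 15°) = cos 3° cos 15° + sin 3° sin 15° = 0.9781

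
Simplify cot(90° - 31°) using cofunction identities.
cot(90° - 31°) = tan(31°)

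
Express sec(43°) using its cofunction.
sec(43°) = csc(90° - 43°) = csc(47°)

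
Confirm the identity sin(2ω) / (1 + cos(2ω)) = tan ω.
LHS = 2 sin ω cos ω / (2cos²ω) = sin ω/cos ω = tan ω = RHS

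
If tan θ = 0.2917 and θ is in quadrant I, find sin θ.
sin θ = 0.28 (using tan²θ + 1 = sec²θ)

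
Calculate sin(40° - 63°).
sin(40° - 63°) = sin 40° cos 63° - cos 40° sin 63° = -0.3907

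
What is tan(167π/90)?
tan(167π/90) = -0.4877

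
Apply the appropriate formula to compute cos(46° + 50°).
cos(46° + 50°) = cos 46° cos 50° - sin 46° sin 50° = -0.1045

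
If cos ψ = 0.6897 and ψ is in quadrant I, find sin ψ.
sin ψ = 0.7241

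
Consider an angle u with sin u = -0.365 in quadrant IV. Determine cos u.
cos u = √(1 - sin²u) = 0.931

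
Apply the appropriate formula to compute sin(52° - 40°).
sin(52° - 40°) = sin 52° cos 40° - cos 52° sin 40° = 0.2079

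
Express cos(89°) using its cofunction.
cos(89°) = sin(90° - 89°) = sin(1°)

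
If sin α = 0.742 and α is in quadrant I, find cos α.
cos α = 0.6704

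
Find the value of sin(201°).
sin(201°) = -0.3584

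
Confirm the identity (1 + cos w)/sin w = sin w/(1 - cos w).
RHS = sin w(1 + cos w) / ((1 - cos w)(1 + cos w)) = sin w(1 + cos w) / (1 - cos²w) = sin w(1 + cos w) / sin²w = (1 + cos w)/sin w = LHS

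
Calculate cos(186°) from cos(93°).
cos(186°) = 2cos²93° - 1 = -0.9945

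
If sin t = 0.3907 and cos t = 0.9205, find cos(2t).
cos(2t) = cos²t - sin²t = 0.6947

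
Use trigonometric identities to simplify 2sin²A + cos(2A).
2sin²A + cos(2A) = 1 (using Double angle)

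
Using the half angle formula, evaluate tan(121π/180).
tan(121π/180) = sin 121π/90 / (1 + cos 121π/90) = -1.664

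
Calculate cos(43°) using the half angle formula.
cos(43°) = √((1 + cos 86°)/2) = 0.7314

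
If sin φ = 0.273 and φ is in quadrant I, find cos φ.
cos φ = 0.962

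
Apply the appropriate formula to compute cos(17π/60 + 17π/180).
cos(17π/60 + 17π/180) = cos 17π/60 cos 17π/180 - sin 17π/60 sin 17π/180 = 0.3746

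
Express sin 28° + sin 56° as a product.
sin 28° + sin 56° = 2 sin(42°) cos(-14°)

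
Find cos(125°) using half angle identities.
cos(125°) = -√((1 + cos 250°)/2) = -0.5736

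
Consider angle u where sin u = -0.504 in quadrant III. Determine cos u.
cos u = ±√(1 - sin²u) = -0.8637 (negative in QIII)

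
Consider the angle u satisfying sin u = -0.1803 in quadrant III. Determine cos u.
cos u = ±√(1 - sin²u) = -0.9836 (negative in QIII)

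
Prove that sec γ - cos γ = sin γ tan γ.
LHS = 1/cos γ - cos γ = (1 - cos²γ)/cos γ = sin²γ/cos γ = sin γ · (sin γ/cos γ) = sin γ tan γ = RHS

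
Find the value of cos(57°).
cos(57°) = 0.5446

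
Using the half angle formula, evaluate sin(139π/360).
sin(139π/360) = √((1 - cos 139π/180)/2) = 0.9367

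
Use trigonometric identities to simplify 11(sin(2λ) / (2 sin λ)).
11(sin(2λ) / (2 sin λ)) = 11(cos λ) (using Double angle)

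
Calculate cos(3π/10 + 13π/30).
cos(3π/10 + 13π/30) = cos 3π/10 cos 13π/30 - sin 3π/10 sin 13π/30 = -0.6691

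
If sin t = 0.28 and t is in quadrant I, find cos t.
cos t = 0.96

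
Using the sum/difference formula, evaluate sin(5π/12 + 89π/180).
sin(5π/12 + 89π/180) = sin 5π/12 cos 89π/180 + cos 5π/12 sin 89π/180 = 0.2756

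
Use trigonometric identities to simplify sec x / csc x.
sec x / csc x = tan x (using Reciprocal identities)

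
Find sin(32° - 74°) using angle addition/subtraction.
sin(32° - 74°) = sin 32° cos 74° - cos 32° sin 74° = -0.6691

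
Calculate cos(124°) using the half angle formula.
cos(124°) = -√((1 + cos 248°)/2) = -0.5592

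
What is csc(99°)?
csc(99°) = 1.012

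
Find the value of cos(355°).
cos(355°) = 0.9962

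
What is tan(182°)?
tan(182°) = 0.03492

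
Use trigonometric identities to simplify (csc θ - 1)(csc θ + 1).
(csc θ - 1)(csc θ + 1) = cot²θ (using Diff. of squares)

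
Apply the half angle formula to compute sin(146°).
sin(146°) = √((1 - cos 292°)/2) = 0.5592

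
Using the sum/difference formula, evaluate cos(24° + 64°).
cos(24° + 64°) = cos 24° cos 64° - sin 24° sin 64° = 0.0349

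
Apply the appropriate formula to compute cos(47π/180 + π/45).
cos(47π/180 + π/45) = cos 47π/180 cos π/45 - sin 47π/180 sin π/45 = 0.6293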